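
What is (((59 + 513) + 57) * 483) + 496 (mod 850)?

59 + 513 = 572
572 + 57 = 629
629 * 483 = 303807 ≡ 357 (mod 850)
357 + 496 = 853 ≡ 3 (mod 850)

3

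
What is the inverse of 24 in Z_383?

16

383 = 15*24 + 23
24 = 1*23 + 1
23 = 23*1 + 0
gcd(24, 383) = 1, so the inverse exists.
Back-substitute for 1:
1 = 1*24 − 1*23
  = −1*383 + 16*24
So 24⁻¹ ≡ 16 (mod 383).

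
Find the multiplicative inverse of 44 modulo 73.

73 = 1×44 + 29
44 = 1×29 + 15
29 = 1×15 + 14
15 = 1×14 + 1
14 = 14×1 + 0
gcd(44, 73) = 1, so the inverse exists.
Bézout: 1 = −3×73 + 5×44.
So 44⁻¹ ≡ 5 (mod 73).

5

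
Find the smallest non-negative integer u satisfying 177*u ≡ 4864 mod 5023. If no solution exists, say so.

gcd(177, 5023) = 1, so a unique solution mod 5023 exists.
177⁻¹ ≡ 3973 (mod 5023).
u ≡ 3973*4864 ≡ 1191 (mod 5023).

1191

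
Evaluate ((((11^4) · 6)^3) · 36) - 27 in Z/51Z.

(11)^4 ≡ 4 (mod 51)
4 · 6 = 24
(24)^3 ≡ 3 (mod 51)
3 · 36 = 108 ≡ 6 (mod 51)
6 - 27 = -21 ≡ 30 (mod 51)

30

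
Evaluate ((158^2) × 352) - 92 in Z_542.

(158)^2 ≡ 32 (mod 542)
32 × 352 = 11264 ≡ 424 (mod 542)
424 - 92 = 332

332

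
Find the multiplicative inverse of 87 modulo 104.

By the extended Euclidean algorithm:
104 = 1*87 + 17
87 = 5*17 + 2
17 = 8*2 + 1
2 = 2*1 + 0
gcd(87, 104) = 1, so the inverse exists.
Back-substitute for 1:
1 = 1*17 − 8*2
  = −8*87 + 41*17
  = 41*104 − 49*87
So 87⁻¹ ≡ −49 ≡ 55 (mod 104).

55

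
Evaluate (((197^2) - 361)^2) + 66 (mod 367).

295

(197)^2 ≡ 274 (mod 367)
274 - 361 = -87 ≡ 280 (mod 367)
(280)^2 ≡ 229 (mod 367)
229 + 66 = 295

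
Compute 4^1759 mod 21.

1759 in binary is 11011011111, i.e. 1759 = 1024 + 512 + 128 + 64 + 16 + 8 + 4 + 2 + 1.
4^1 ≡ 4 (mod 21)
4^2 ≡ 4^2 = 16 (mod 21)
4^4 ≡ 16^2 = 256 ≡ 4 (mod 21)
4^8 ≡ 4^2 = 16 (mod 21)
4^16 ≡ 16^2 = 256 ≡ 4 (mod 21)
4^32 ≡ 4^2 = 16 (mod 21)
4^64 ≡ 16^2 = 256 ≡ 4 (mod 21)
4^128 ≡ 4^2 = 16 (mod 21)
4^256 ≡ 16^2 = 256 ≡ 4 (mod 21)
4^512 ≡ 4^2 = 16 (mod 21)
4^1024 ≡ 16^2 = 256 ≡ 4 (mod 21)
4^1759 = 4^1024 × 4^512 × 4^128 × 4^64 × 4^16 × 4^8 × 4^4 × 4^2 × 4^1 ≡ 4 × 16 × 16 × 4 × 4 × 16 × 4 × 16 × 4 (mod 21).
Accumulate the product:
4 × 16 = 64 ≡ 1
1 × 16 = 16
16 × 4 = 64 ≡ 1
1 × 4 = 4
4 × 16 = 64 ≡ 1
1 × 4 = 4
4 × 16 = 64 ≡ 1
1 × 4 = 4

4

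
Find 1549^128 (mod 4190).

2671

Compute successive squares:
1549^1 ≡ 1549 (mod 4190)
1549^2 ≡ 1549^2 = 2399401 ≡ 2721 (mod 4190)
1549^4 ≡ 2721^2 = 7403841 ≡ 111 (mod 4190)
1549^8 ≡ 111^2 = 12321 ≡ 3941 (mod 4190)
1549^16 ≡ 3941^2 = 15531481 ≡ 3341 (mod 4190)
1549^32 ≡ 3341^2 = 11162281 ≡ 121 (mod 4190)
1549^64 ≡ 121^2 = 14641 ≡ 2071 (mod 4190)
1549^128 ≡ 2071^2 = 4289041 ≡ 2671 (mod 4190)
So 1549^128 ≡ 2671 (mod 4190).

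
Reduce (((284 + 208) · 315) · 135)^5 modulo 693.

441

284 + 208 = 492
492 · 315 = 154980 ≡ 441 (mod 693)
441 · 135 = 59535 ≡ 630 (mod 693)
(630)^5 ≡ 441 (mod 693)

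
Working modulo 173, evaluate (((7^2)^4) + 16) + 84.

22

(7)^2 ≡ 49 (mod 173)
(49)^4 ≡ 95 (mod 173)
95 + 16 = 111
111 + 84 = 195 ≡ 22 (mod 173)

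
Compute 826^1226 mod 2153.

1836

Using repeated squaring:
826^1 ≡ 826 (mod 2153)
826^2 ≡ 826^2 = 682276 ≡ 1928 (mod 2153)
826^4 ≡ 1928^2 = 3717184 ≡ 1106 (mod 2153)
826^8 ≡ 1106^2 = 1223236 ≡ 332 (mod 2153)
826^16 ≡ 332^2 = 110224 ≡ 421 (mod 2153)
826^32 ≡ 421^2 = 177241 ≡ 695 (mod 2153)
826^64 ≡ 695^2 = 483025 ≡ 753 (mod 2153)
826^128 ≡ 753^2 = 567009 ≡ 770 (mod 2153)
826^256 ≡ 770^2 = 592900 ≡ 825 (mod 2153)
826^512 ≡ 825^2 = 680625 ≡ 277 (mod 2153)
826^1024 ≡ 277^2 = 76729 ≡ 1374 (mod 2153)
826^1226 = 826^1024 * 826^128 * 826^64 * 826^8 * 826^2 ≡ 1374 * 770 * 753 * 332 * 1928 (mod 2153).
Accumulate the product:
1374 * 770 = 1057980 ≡ 857
857 * 753 = 645321 ≡ 1574
1574 * 332 = 522568 ≡ 1542
1542 * 1928 = 2972976 ≡ 1836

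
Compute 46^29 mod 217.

184

29 in binary is 11101, i.e. 29 = 16 + 8 + 4 + 1.
46^1 ≡ 46 (mod 217)
46^2 ≡ 46^2 = 2116 ≡ 163 (mod 217)
46^4 ≡ 163^2 = 26569 ≡ 95 (mod 217)
46^8 ≡ 95^2 = 9025 ≡ 128 (mod 217)
46^16 ≡ 128^2 = 16384 ≡ 109 (mod 217)
46^29 = 46^16 · 46^8 · 46^4 · 46^1 ≡ 109 · 128 · 95 · 46 (mod 217).
Accumulate the product:
109 · 128 = 13952 ≡ 64
64 · 95 = 6080 ≡ 4
4 · 46 = 184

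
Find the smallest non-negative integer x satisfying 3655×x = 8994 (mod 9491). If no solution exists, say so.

4796

gcd(3655, 9491) = 1, so a unique solution mod 9491 exists.
3655⁻¹ ≡ 5853 (mod 9491).
x ≡ 5853×8994 ≡ 4796 (mod 9491).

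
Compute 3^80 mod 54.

27

80 in binary is 1010000, i.e. 80 = 64 + 16.
3^1 ≡ 3 (mod 54)
3^2 ≡ 3^2 = 9 (mod 54)
3^4 ≡ 9^2 = 81 ≡ 27 (mod 54)
3^8 ≡ 27^2 = 729 ≡ 27 (mod 54)
3^16 ≡ 27^2 = 729 ≡ 27 (mod 54)
3^32 ≡ 27^2 = 729 ≡ 27 (mod 54)
3^64 ≡ 27^2 = 729 ≡ 27 (mod 54)
3^80 = 3^64 × 3^16 ≡ 27 × 27 (mod 54).
27 × 27 = 729 ≡ 27 (mod 54).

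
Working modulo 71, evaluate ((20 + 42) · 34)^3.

2

20 + 42 = 62
62 · 34 = 2108 ≡ 49 (mod 71)
(49)^3 ≡ 2 (mod 71)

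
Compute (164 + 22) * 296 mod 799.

164 + 22 = 186
186 * 296 = 55056 ≡ 724 (mod 799)

724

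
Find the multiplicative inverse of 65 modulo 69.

17

69 = 1×65 + 4
65 = 16×4 + 1
4 = 4×1 + 0
gcd(65, 69) = 1, so the inverse exists.
Bézout: 1 = −16×69 + 17×65.
So 65⁻¹ ≡ 17 (mod 69).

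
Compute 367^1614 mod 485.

299

By square-and-multiply:
1614 in binary is 11001001110, i.e. 1614 = 1024 + 512 + 64 + 8 + 4 + 2.
367^1 ≡ 367 (mod 485)
367^2 ≡ 367^2 = 134689 ≡ 344 (mod 485)
367^4 ≡ 344^2 = 118336 ≡ 481 (mod 485)
367^8 ≡ 481^2 = 231361 ≡ 16 (mod 485)
367^16 ≡ 16^2 = 256 (mod 485)
367^32 ≡ 256^2 = 65536 ≡ 61 (mod 485)
367^64 ≡ 61^2 = 3721 ≡ 326 (mod 485)
367^128 ≡ 326^2 = 106276 ≡ 61 (mod 485)
367^256 ≡ 61^2 = 3721 ≡ 326 (mod 485)
367^512 ≡ 326^2 = 106276 ≡ 61 (mod 485)
367^1024 ≡ 61^2 = 3721 ≡ 326 (mod 485)
367^1614 = 367^1024 * 367^512 * 367^64 * 367^8 * 367^4 * 367^2 ≡ 326 * 61 * 326 * 16 * 481 * 344 (mod 485).
Accumulate the product:
326 * 61 = 19886 ≡ 1
1 * 326 = 326
326 * 16 = 5216 ≡ 366
366 * 481 = 176046 ≡ 476
476 * 344 = 163744 ≡ 299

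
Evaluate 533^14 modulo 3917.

3591

533^1 ≡ 533 (mod 3917)
533^2 ≡ 533^2 = 284089 ≡ 2065 (mod 3917)
533^4 ≡ 2065^2 = 4264225 ≡ 2529 (mod 3917)
533^8 ≡ 2529^2 = 6395841 ≡ 3297 (mod 3917)
533^14 = 533^8 × 533^4 × 533^2 ≡ 3297 × 2529 × 2065 (mod 3917).
Accumulate the product:
3297 × 2529 = 8338113 ≡ 2737
2737 × 2065 = 5651905 ≡ 3591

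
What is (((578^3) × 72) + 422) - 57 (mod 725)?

659

(578)^3 ≡ 427 (mod 725)
427 × 72 = 30744 ≡ 294 (mod 725)
294 + 422 = 716
716 - 57 = 659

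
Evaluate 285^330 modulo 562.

285^1 ≡ 285 (mod 562)
285^2 ≡ 285^2 = 81225 ≡ 297 (mod 562)
285^4 ≡ 297^2 = 88209 ≡ 537 (mod 562)
285^8 ≡ 537^2 = 288369 ≡ 63 (mod 562)
285^16 ≡ 63^2 = 3969 ≡ 35 (mod 562)
285^32 ≡ 35^2 = 1225 ≡ 101 (mod 562)
285^64 ≡ 101^2 = 10201 ≡ 85 (mod 562)
285^128 ≡ 85^2 = 7225 ≡ 481 (mod 562)
285^256 ≡ 481^2 = 231361 ≡ 379 (mod 562)
285^330 = 285^256 * 285^64 * 285^8 * 285^2 ≡ 379 * 85 * 63 * 297 (mod 562).
Accumulate the product:
379 * 85 = 32215 ≡ 181
181 * 63 = 11403 ≡ 163
163 * 297 = 48411 ≡ 79

79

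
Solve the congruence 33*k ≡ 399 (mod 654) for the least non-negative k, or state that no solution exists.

gcd(33, 654) = 3, and 3 | 399, so solutions exist.
Divide through by 3: 11*k ≡ 133 (mod 218).
11⁻¹ ≡ 119 (mod 218).
k ≡ 119*133 ≡ 131 (mod 218).
The smallest non-negative solution is k = 131.

131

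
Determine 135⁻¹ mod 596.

By the extended Euclidean algorithm:
596 = 4×135 + 56
135 = 2×56 + 23
56 = 2×23 + 10
23 = 2×10 + 3
10 = 3×3 + 1
3 = 3×1 + 0
gcd(135, 596) = 1, so the inverse exists.
Bézout: 1 = 41×596 − 181×135.
So 135⁻¹ ≡ −181 ≡ 415 (mod 596).

415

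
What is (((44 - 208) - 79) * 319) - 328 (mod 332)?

44 - 208 = -164 ≡ 168 (mod 332)
168 - 79 = 89
89 * 319 = 28391 ≡ 171 (mod 332)
171 - 328 = -157 ≡ 175 (mod 332)

175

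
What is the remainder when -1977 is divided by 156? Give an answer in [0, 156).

51

-1977 = -13×156 + 51, so -1977 ≡ 51 (mod 156).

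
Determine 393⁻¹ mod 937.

Apply the Euclidean algorithm and back-substitute:
937 = 2·393 + 151
393 = 2·151 + 91
151 = 1·91 + 60
91 = 1·60 + 31
60 = 1·31 + 29
31 = 1·29 + 2
29 = 14·2 + 1
2 = 2·1 + 0
gcd(393, 937) = 1, so the inverse exists.
Back-substitute for 1:
1 = 1·29 − 14·2
  = −14·31 + 15·29
  = 15·60 − 29·31
  = −29·91 + 44·60
  = 44·151 − 73·91
  = −73·393 + 190·151
  = 190·937 − 453·393
So 393⁻¹ ≡ −453 ≡ 484 (mod 937).

484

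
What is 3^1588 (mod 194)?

Using repeated squaring:
1588 in binary is 11000110100, i.e. 1588 = 1024 + 512 + 32 + 16 + 4.
3^1 ≡ 3 (mod 194)
3^2 ≡ 3^2 = 9 (mod 194)
3^4 ≡ 9^2 = 81 (mod 194)
3^8 ≡ 81^2 = 6561 ≡ 159 (mod 194)
3^16 ≡ 159^2 = 25281 ≡ 61 (mod 194)
3^32 ≡ 61^2 = 3721 ≡ 35 (mod 194)
3^64 ≡ 35^2 = 1225 ≡ 61 (mod 194)
3^128 ≡ 61^2 = 3721 ≡ 35 (mod 194)
3^256 ≡ 35^2 = 1225 ≡ 61 (mod 194)
3^512 ≡ 61^2 = 3721 ≡ 35 (mod 194)
3^1024 ≡ 35^2 = 1225 ≡ 61 (mod 194)
3^1588 = 3^1024 × 3^512 × 3^32 × 3^16 × 3^4 ≡ 61 × 35 × 35 × 61 × 81 (mod 194).
Accumulate the product:
61 × 35 = 2135 ≡ 1
1 × 35 = 35
35 × 61 = 2135 ≡ 1
1 × 81 = 81

81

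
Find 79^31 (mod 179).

31 in binary is 11111, i.e. 31 = 16 + 8 + 4 + 2 + 1.
79^1 ≡ 79 (mod 179)
79^2 ≡ 79^2 = 6241 ≡ 155 (mod 179)
79^4 ≡ 155^2 = 24025 ≡ 39 (mod 179)
79^8 ≡ 39^2 = 1521 ≡ 89 (mod 179)
79^16 ≡ 89^2 = 7921 ≡ 45 (mod 179)
79^31 = 79^16 · 79^8 · 79^4 · 79^2 · 79^1 ≡ 45 · 89 · 39 · 155 · 79 (mod 179).
Accumulate the product:
45 · 89 = 4005 ≡ 67
67 · 39 = 2613 ≡ 107
107 · 155 = 16585 ≡ 117
117 · 79 = 9243 ≡ 114

114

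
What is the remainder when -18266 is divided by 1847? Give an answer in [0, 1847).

204

-18266 = -10×1847 + 204, so -18266 ≡ 204 (mod 1847).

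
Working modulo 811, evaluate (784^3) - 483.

(784)^3 ≡ 592 (mod 811)
592 - 483 = 109

109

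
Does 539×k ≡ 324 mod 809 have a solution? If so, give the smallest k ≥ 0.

gcd(539, 809) = 1, so a unique solution mod 809 exists.
539⁻¹ ≡ 806 (mod 809).
k ≡ 806×324 ≡ 646 (mod 809).

646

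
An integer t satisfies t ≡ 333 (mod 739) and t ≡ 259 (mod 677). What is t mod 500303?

739⁻¹ mod 677: 739×273 ≡ 1 (mod 677), so 739⁻¹ ≡ 273.
t = 333 + 739×((259 − 333)×273 mod 677) = 333 + 739×108 = 80145.

80145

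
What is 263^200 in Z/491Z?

354

200 in binary is 11001000, i.e. 200 = 128 + 64 + 8.
263^1 ≡ 263 (mod 491)
263^2 ≡ 263^2 = 69169 ≡ 429 (mod 491)
263^4 ≡ 429^2 = 184041 ≡ 407 (mod 491)
263^8 ≡ 407^2 = 165649 ≡ 182 (mod 491)
263^16 ≡ 182^2 = 33124 ≡ 227 (mod 491)
263^32 ≡ 227^2 = 51529 ≡ 465 (mod 491)
263^64 ≡ 465^2 = 216225 ≡ 185 (mod 491)
263^128 ≡ 185^2 = 34225 ≡ 346 (mod 491)
263^200 = 263^128 * 263^64 * 263^8 ≡ 346 * 185 * 182 (mod 491).
Accumulate the product:
346 * 185 = 64010 ≡ 180
180 * 182 = 32760 ≡ 354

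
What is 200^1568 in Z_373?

284

Compute successive squares:
1568 in binary is 11000100000, i.e. 1568 = 1024 + 512 + 32.
200^1 ≡ 200 (mod 373)
200^2 ≡ 200^2 = 40000 ≡ 89 (mod 373)
200^4 ≡ 89^2 = 7921 ≡ 88 (mod 373)
200^8 ≡ 88^2 = 7744 ≡ 284 (mod 373)
200^16 ≡ 284^2 = 80656 ≡ 88 (mod 373)
200^32 ≡ 88^2 = 7744 ≡ 284 (mod 373)
200^64 ≡ 284^2 = 80656 ≡ 88 (mod 373)
200^128 ≡ 88^2 = 7744 ≡ 284 (mod 373)
200^256 ≡ 284^2 = 80656 ≡ 88 (mod 373)
200^512 ≡ 88^2 = 7744 ≡ 284 (mod 373)
200^1024 ≡ 284^2 = 80656 ≡ 88 (mod 373)
200^1568 = 200^1024 × 200^512 × 200^32 ≡ 88 × 284 × 284 (mod 373).
Accumulate the product:
88 × 284 = 24992 ≡ 1
1 × 284 = 284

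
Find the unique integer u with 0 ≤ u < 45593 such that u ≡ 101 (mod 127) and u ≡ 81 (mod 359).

37058

127⁻¹ mod 359: 127*147 ≡ 1 (mod 359), so 127⁻¹ ≡ 147.
u = 101 + 127*((81 − 101)*147 mod 359) = 101 + 127*291 = 37058.
Check: 37058 mod 127 = 101, 37058 mod 359 = 81. ✓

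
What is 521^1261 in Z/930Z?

521^1 ≡ 521 (mod 930)
521^2 ≡ 521^2 = 271441 ≡ 811 (mod 930)
521^4 ≡ 811^2 = 657721 ≡ 211 (mod 930)
521^8 ≡ 211^2 = 44521 ≡ 811 (mod 930)
521^16 ≡ 811^2 = 657721 ≡ 211 (mod 930)
521^32 ≡ 211^2 = 44521 ≡ 811 (mod 930)
521^64 ≡ 811^2 = 657721 ≡ 211 (mod 930)
521^128 ≡ 211^2 = 44521 ≡ 811 (mod 930)
521^256 ≡ 811^2 = 657721 ≡ 211 (mod 930)
521^512 ≡ 211^2 = 44521 ≡ 811 (mod 930)
521^1024 ≡ 811^2 = 657721 ≡ 211 (mod 930)
521^1261 = 521^1024 · 521^128 · 521^64 · 521^32 · 521^8 · 521^4 · 521^1 ≡ 211 · 811 · 211 · 811 · 811 · 211 · 521 (mod 930).
Accumulate the product:
211 · 811 = 171121 ≡ 1
1 · 211 = 211
211 · 811 = 171121 ≡ 1
1 · 811 = 811
811 · 211 = 171121 ≡ 1
1 · 521 = 521

521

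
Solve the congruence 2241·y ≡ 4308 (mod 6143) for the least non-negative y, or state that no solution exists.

gcd(2241, 6143) = 1, so a unique solution mod 6143 exists.
2241⁻¹ ≡ 2955 (mod 6143).
y ≡ 2955·4308 ≡ 1844 (mod 6143).

1844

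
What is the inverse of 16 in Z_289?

271

289 = 18·16 + 1
16 = 16·1 + 0
gcd(16, 289) = 1, so the inverse exists.
Bézout: 1 = 1·289 − 18·16.
So 16⁻¹ ≡ −18 ≡ 271 (mod 289).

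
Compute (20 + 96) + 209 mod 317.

20 + 96 = 116
116 + 209 = 325 ≡ 8 (mod 317)

8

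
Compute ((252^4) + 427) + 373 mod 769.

(252)^4 ≡ 514 (mod 769)
514 + 427 = 941 ≡ 172 (mod 769)
172 + 373 = 545

545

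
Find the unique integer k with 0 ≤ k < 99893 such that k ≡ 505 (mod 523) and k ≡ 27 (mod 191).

523⁻¹ mod 191: 523*42 ≡ 1 (mod 191), so 523⁻¹ ≡ 42.
k = 505 + 523*((27 − 505)*42 mod 191) = 505 + 523*170 = 89415.

89415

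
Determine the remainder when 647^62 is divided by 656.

Compute successive squares:
62 in binary is 111110, i.e. 62 = 32 + 16 + 8 + 4 + 2.
647^1 ≡ 647 (mod 656)
647^2 ≡ 647^2 = 418609 ≡ 81 (mod 656)
647^4 ≡ 81^2 = 6561 ≡ 1 (mod 656)
647^8 ≡ 1^2 = 1 (mod 656)
647^16 ≡ 1^2 = 1 (mod 656)
647^32 ≡ 1^2 = 1 (mod 656)
647^62 = 647^32 × 647^16 × 647^8 × 647^4 × 647^2 ≡ 1 × 1 × 1 × 1 × 81 (mod 656).
Accumulate the product:
1 × 1 = 1
1 × 1 = 1
1 × 1 = 1
1 × 81 = 81

81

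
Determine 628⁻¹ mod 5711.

1355

5711 = 9*628 + 59
628 = 10*59 + 38
59 = 1*38 + 21
38 = 1*21 + 17
21 = 1*17 + 4
17 = 4*4 + 1
4 = 4*1 + 0
gcd(628, 5711) = 1, so the inverse exists.
Back-substitute for 1:
1 = 1*17 − 4*4
  = −4*21 + 5*17
  = 5*38 − 9*21
  = −9*59 + 14*38
  = 14*628 − 149*59
  = −149*5711 + 1355*628
So 628⁻¹ ≡ 1355 (mod 5711).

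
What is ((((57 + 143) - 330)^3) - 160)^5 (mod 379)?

57 + 143 = 200
200 - 330 = -130 ≡ 249 (mod 379)
(249)^3 ≡ 63 (mod 379)
63 - 160 = -97 ≡ 282 (mod 379)
(282)^5 ≡ 53 (mod 379)

53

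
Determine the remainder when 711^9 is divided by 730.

9 in binary is 1001, i.e. 9 = 8 + 1.
711^1 ≡ 711 (mod 730)
711^2 ≡ 711^2 = 505521 ≡ 361 (mod 730)
711^4 ≡ 361^2 = 130321 ≡ 381 (mod 730)
711^8 ≡ 381^2 = 145161 ≡ 621 (mod 730)
711^9 = 711^8 · 711^1 ≡ 621 · 711 (mod 730).
621 · 711 = 441531 ≡ 611 (mod 730).

611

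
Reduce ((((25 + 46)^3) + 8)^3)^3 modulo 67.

25 + 46 = 71 ≡ 4 (mod 67)
(4)^3 ≡ 64 (mod 67)
64 + 8 = 72 ≡ 5 (mod 67)
(5)^3 ≡ 58 (mod 67)
(58)^3 ≡ 8 (mod 67)

8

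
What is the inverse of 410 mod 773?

477

Run the extended Euclidean algorithm:
773 = 1*410 + 363
410 = 1*363 + 47
363 = 7*47 + 34
47 = 1*34 + 13
34 = 2*13 + 8
13 = 1*8 + 5
8 = 1*5 + 3
5 = 1*3 + 2
3 = 1*2 + 1
2 = 2*1 + 0
gcd(410, 773) = 1, so the inverse exists.
Bézout: 1 = 157*773 − 296*410.
So 410⁻¹ ≡ −296 ≡ 477 (mod 773).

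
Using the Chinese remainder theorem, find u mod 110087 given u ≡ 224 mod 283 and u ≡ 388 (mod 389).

70408

283⁻¹ mod 389: 283*11 ≡ 1 (mod 389), so 283⁻¹ ≡ 11.
u = 224 + 283*((388 − 224)*11 mod 389) = 224 + 283*248 = 70408.
Check: 70408 mod 283 = 224, 70408 mod 389 = 388. ✓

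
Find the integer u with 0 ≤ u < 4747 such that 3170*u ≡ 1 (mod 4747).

2077

Apply the Euclidean algorithm and back-substitute:
4747 = 1*3170 + 1577
3170 = 2*1577 + 16
1577 = 98*16 + 9
16 = 1*9 + 7
9 = 1*7 + 2
7 = 3*2 + 1
2 = 2*1 + 0
gcd(3170, 4747) = 1, so the inverse exists.
Bézout: 1 = −1387*4747 + 2077*3170.
So 3170⁻¹ ≡ 2077 (mod 4747).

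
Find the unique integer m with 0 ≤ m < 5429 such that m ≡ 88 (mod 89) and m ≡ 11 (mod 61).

89⁻¹ mod 61: 89·24 ≡ 1 (mod 61), so 89⁻¹ ≡ 24.
m = 88 + 89·((11 − 88)·24 mod 61) = 88 + 89·43 = 3915.
Check: 3915 mod 89 = 88, 3915 mod 61 = 11. ✓

3915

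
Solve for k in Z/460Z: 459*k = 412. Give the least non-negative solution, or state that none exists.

48

gcd(459, 460) = 1, so a unique solution mod 460 exists.
459⁻¹ ≡ 459 (mod 460).
k ≡ 459*412 ≡ 48 (mod 460).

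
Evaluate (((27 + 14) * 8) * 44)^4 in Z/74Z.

27 + 14 = 41
41 * 8 = 328 ≡ 32 (mod 74)
32 * 44 = 1408 ≡ 2 (mod 74)
(2)^4 ≡ 16 (mod 74)

16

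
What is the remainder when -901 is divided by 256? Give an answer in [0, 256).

123

-901 = -4*256 + 123, so -901 ≡ 123 (mod 256).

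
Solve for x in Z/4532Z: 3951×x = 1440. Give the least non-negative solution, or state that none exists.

gcd(3951, 4532) = 1, so a unique solution mod 4532 exists.
3951⁻¹ ≡ 39 (mod 4532).
x ≡ 39×1440 ≡ 1776 (mod 4532).

1776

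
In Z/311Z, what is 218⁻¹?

107

311 = 1×218 + 93
218 = 2×93 + 32
93 = 2×32 + 29
32 = 1×29 + 3
29 = 9×3 + 2
3 = 1×2 + 1
2 = 2×1 + 0
gcd(218, 311) = 1, so the inverse exists.
Bézout: 1 = −75×311 + 107×218.
So 218⁻¹ ≡ 107 (mod 311).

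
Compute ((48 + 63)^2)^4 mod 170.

48 + 63 = 111
(111)^2 ≡ 81 (mod 170)
(81)^4 ≡ 1 (mod 170)

1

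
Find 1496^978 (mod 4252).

1496^1 ≡ 1496 (mod 4252)
1496^2 ≡ 1496^2 = 2238016 ≡ 1464 (mod 4252)
1496^4 ≡ 1464^2 = 2143296 ≡ 288 (mod 4252)
1496^8 ≡ 288^2 = 82944 ≡ 2156 (mod 4252)
1496^16 ≡ 2156^2 = 4648336 ≡ 900 (mod 4252)
1496^32 ≡ 900^2 = 810000 ≡ 2120 (mod 4252)
1496^64 ≡ 2120^2 = 4494400 ≡ 36 (mod 4252)
1496^128 ≡ 36^2 = 1296 (mod 4252)
1496^256 ≡ 1296^2 = 1679616 ≡ 76 (mod 4252)
1496^512 ≡ 76^2 = 5776 ≡ 1524 (mod 4252)
1496^978 = 1496^512 * 1496^256 * 1496^128 * 1496^64 * 1496^16 * 1496^2 ≡ 1524 * 76 * 1296 * 36 * 900 * 1464 (mod 4252).
Accumulate the product:
1524 * 76 = 115824 ≡ 1020
1020 * 1296 = 1321920 ≡ 3800
3800 * 36 = 136800 ≡ 736
736 * 900 = 662400 ≡ 3340
3340 * 1464 = 4889760 ≡ 4212

4212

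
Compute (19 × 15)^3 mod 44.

19 × 15 = 285 ≡ 21 (mod 44)
(21)^3 ≡ 21 (mod 44)

21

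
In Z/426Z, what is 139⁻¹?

331

426 = 3*139 + 9
139 = 15*9 + 4
9 = 2*4 + 1
4 = 4*1 + 0
gcd(139, 426) = 1, so the inverse exists.
Back-substitute for 1:
1 = 1*9 − 2*4
  = −2*139 + 31*9
  = 31*426 − 95*139
So 139⁻¹ ≡ −95 ≡ 331 (mod 426).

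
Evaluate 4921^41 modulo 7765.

41 in binary is 101001, i.e. 41 = 32 + 8 + 1.
4921^1 ≡ 4921 (mod 7765)
4921^2 ≡ 4921^2 = 24216241 ≡ 4971 (mod 7765)
4921^4 ≡ 4971^2 = 24710841 ≡ 2611 (mod 7765)
4921^8 ≡ 2611^2 = 6817321 ≡ 7416 (mod 7765)
4921^16 ≡ 7416^2 = 54997056 ≡ 5326 (mod 7765)
4921^32 ≡ 5326^2 = 28366276 ≡ 731 (mod 7765)
4921^41 = 4921^32 · 4921^8 · 4921^1 ≡ 731 · 7416 · 4921 (mod 7765).
Accumulate the product:
731 · 7416 = 5421096 ≡ 1126
1126 · 4921 = 5541046 ≡ 4601

4601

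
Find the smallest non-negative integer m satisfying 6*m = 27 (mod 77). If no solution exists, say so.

gcd(6, 77) = 1, so a unique solution mod 77 exists.
6⁻¹ ≡ 13 (mod 77).
m ≡ 13*27 ≡ 43 (mod 77).

43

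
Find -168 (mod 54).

48

-168 = -4·54 + 48, so -168 ≡ 48 (mod 54).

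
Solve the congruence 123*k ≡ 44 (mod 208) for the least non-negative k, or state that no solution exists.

gcd(123, 208) = 1, so a unique solution mod 208 exists.
123⁻¹ ≡ 115 (mod 208).
k ≡ 115*44 ≡ 68 (mod 208).

68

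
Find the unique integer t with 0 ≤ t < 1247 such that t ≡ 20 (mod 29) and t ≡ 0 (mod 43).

774

29⁻¹ mod 43: 29*3 ≡ 1 (mod 43), so 29⁻¹ ≡ 3.
t = 20 + 29*((0 − 20)*3 mod 43) = 20 + 29*26 = 774.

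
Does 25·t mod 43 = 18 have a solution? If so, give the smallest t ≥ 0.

gcd(25, 43) = 1, so a unique solution mod 43 exists.
25⁻¹ ≡ 31 (mod 43).
t ≡ 31·18 ≡ 42 (mod 43).

42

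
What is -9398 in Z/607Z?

314

-9398 = -16*607 + 314, so -9398 ≡ 314 (mod 607).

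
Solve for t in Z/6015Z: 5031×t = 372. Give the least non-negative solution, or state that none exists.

562

gcd(5031, 6015) = 3, and 3 | 372, so solutions exist.
Divide through by 3: 1677×t mod 2005 = 124.
1677⁻¹ ≡ 813 (mod 2005).
t ≡ 813×124 ≡ 562 (mod 2005).
The smallest non-negative solution is t = 562.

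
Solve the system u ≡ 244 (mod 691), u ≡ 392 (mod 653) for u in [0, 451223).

74181

691⁻¹ mod 653: 691*464 ≡ 1 (mod 653), so 691⁻¹ ≡ 464.
u = 244 + 691*((392 − 244)*464 mod 653) = 244 + 691*107 = 74181.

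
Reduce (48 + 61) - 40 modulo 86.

48 + 61 = 109 ≡ 23 (mod 86)
23 - 40 = -17 ≡ 69 (mod 86)

69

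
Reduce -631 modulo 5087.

-631 = -1·5087 + 4456, so -631 ≡ 4456 (mod 5087).

4456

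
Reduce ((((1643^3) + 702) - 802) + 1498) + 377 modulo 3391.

(1643)^3 ≡ 686 (mod 3391)
686 + 702 = 1388
1388 - 802 = 586
586 + 1498 = 2084
2084 + 377 = 2461

2461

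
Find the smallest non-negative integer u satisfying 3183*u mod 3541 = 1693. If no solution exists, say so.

gcd(3183, 3541) = 1, so a unique solution mod 3541 exists.
3183⁻¹ ≡ 2542 (mod 3541).
u ≡ 2542*1693 ≡ 1291 (mod 3541).

1291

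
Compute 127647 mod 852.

127647 = 149×852 + 699, so 127647 ≡ 699 (mod 852).

699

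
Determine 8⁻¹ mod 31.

4

Apply the Euclidean algorithm and back-substitute:
31 = 3*8 + 7
8 = 1*7 + 1
7 = 7*1 + 0
gcd(8, 31) = 1, so the inverse exists.
Back-substitute for 1:
1 = 1*8 − 1*7
  = −1*31 + 4*8
So 8⁻¹ ≡ 4 (mod 31).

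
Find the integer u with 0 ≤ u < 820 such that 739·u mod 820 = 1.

Run the extended Euclidean algorithm:
820 = 1×739 + 81
739 = 9×81 + 10
81 = 8×10 + 1
10 = 10×1 + 0
gcd(739, 820) = 1, so the inverse exists.
Back-substitute for 1:
1 = 1×81 − 8×10
  = −8×739 + 73×81
  = 73×820 − 81×739
So 739⁻¹ ≡ −81 ≡ 739 (mod 820).

739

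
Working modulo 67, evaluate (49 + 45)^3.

52

49 + 45 = 94 ≡ 27 (mod 67)
(27)^3 ≡ 52 (mod 67)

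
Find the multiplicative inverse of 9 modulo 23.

18

Run the extended Euclidean algorithm:
23 = 2×9 + 5
9 = 1×5 + 4
5 = 1×4 + 1
4 = 4×1 + 0
gcd(9, 23) = 1, so the inverse exists.
Back-substitute for 1:
1 = 1×5 − 1×4
  = −1×9 + 2×5
  = 2×23 − 5×9
So 9⁻¹ ≡ −5 ≡ 18 (mod 23).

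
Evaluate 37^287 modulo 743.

242

287 in binary is 100011111, i.e. 287 = 256 + 16 + 8 + 4 + 2 + 1.
37^1 ≡ 37 (mod 743)
37^2 ≡ 37^2 = 1369 ≡ 626 (mod 743)
37^4 ≡ 626^2 = 391876 ≡ 315 (mod 743)
37^8 ≡ 315^2 = 99225 ≡ 406 (mod 743)
37^16 ≡ 406^2 = 164836 ≡ 633 (mod 743)
37^32 ≡ 633^2 = 400689 ≡ 212 (mod 743)
37^64 ≡ 212^2 = 44944 ≡ 364 (mod 743)
37^128 ≡ 364^2 = 132496 ≡ 242 (mod 743)
37^256 ≡ 242^2 = 58564 ≡ 610 (mod 743)
37^287 = 37^256 · 37^16 · 37^8 · 37^4 · 37^2 · 37^1 ≡ 610 · 633 · 406 · 315 · 626 · 37 (mod 743).
Accumulate the product:
610 · 633 = 386130 ≡ 513
513 · 406 = 208278 ≡ 238
238 · 315 = 74970 ≡ 670
670 · 626 = 419420 ≡ 368
368 · 37 = 13616 ≡ 242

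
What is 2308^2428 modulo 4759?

By square-and-multiply:
2428 in binary is 100101111100, i.e. 2428 = 2048 + 256 + 64 + 32 + 16 + 8 + 4.
2308^1 ≡ 2308 (mod 4759)
2308^2 ≡ 2308^2 = 5326864 ≡ 1543 (mod 4759)
2308^4 ≡ 1543^2 = 2380849 ≡ 1349 (mod 4759)
2308^8 ≡ 1349^2 = 1819801 ≡ 1863 (mod 4759)
2308^16 ≡ 1863^2 = 3470769 ≡ 1458 (mod 4759)
2308^32 ≡ 1458^2 = 2125764 ≡ 3250 (mod 4759)
2308^64 ≡ 3250^2 = 10562500 ≡ 2279 (mod 4759)
2308^128 ≡ 2279^2 = 5193841 ≡ 1772 (mod 4759)
2308^256 ≡ 1772^2 = 3139984 ≡ 3803 (mod 4759)
2308^512 ≡ 3803^2 = 14462809 ≡ 208 (mod 4759)
2308^1024 ≡ 208^2 = 43264 ≡ 433 (mod 4759)
2308^2048 ≡ 433^2 = 187489 ≡ 1888 (mod 4759)
2308^2428 = 2308^2048 × 2308^256 × 2308^64 × 2308^32 × 2308^16 × 2308^8 × 2308^4 ≡ 1888 × 3803 × 2279 × 3250 × 1458 × 1863 × 1349 (mod 4759).
Accumulate the product:
1888 × 3803 = 7180064 ≡ 3492
3492 × 2279 = 7958268 ≡ 1220
1220 × 3250 = 3965000 ≡ 753
753 × 1458 = 1097874 ≡ 3304
3304 × 1863 = 6155352 ≡ 1965
1965 × 1349 = 2650785 ≡ 22

22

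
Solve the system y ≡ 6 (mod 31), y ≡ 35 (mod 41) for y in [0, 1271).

31⁻¹ mod 41: 31·4 ≡ 1 (mod 41), so 31⁻¹ ≡ 4.
y = 6 + 31·((35 − 6)·4 mod 41) = 6 + 31·34 = 1060.

1060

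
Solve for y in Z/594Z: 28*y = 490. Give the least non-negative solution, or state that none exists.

gcd(28, 594) = 2, and 2 | 490, so solutions exist.
Divide through by 2: 14*y ≡ 245 mod 297.
14⁻¹ ≡ 191 (mod 297).
y ≡ 191*245 ≡ 166 (mod 297).
The smallest non-negative solution is y = 166.

166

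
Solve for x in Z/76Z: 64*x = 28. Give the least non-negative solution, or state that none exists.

4

gcd(64, 76) = 4, and 4 | 28, so solutions exist.
Divide through by 4: 16*x ≡ 7 (mod 19).
16⁻¹ ≡ 6 (mod 19).
x ≡ 6*7 ≡ 4 (mod 19).
The smallest non-negative solution is x = 4.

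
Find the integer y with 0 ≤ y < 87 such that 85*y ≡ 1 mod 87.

43

Run the extended Euclidean algorithm:
87 = 1×85 + 2
85 = 42×2 + 1
2 = 2×1 + 0
gcd(85, 87) = 1, so the inverse exists.
Back-substitute for 1:
1 = 1×85 − 42×2
  = −42×87 + 43×85
So 85⁻¹ ≡ 43 (mod 87).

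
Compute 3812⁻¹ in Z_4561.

2655

Run the extended Euclidean algorithm:
4561 = 1×3812 + 749
3812 = 5×749 + 67
749 = 11×67 + 12
67 = 5×12 + 7
12 = 1×7 + 5
7 = 1×5 + 2
5 = 2×2 + 1
2 = 2×1 + 0
gcd(3812, 4561) = 1, so the inverse exists.
Bézout: 1 = 1593×4561 − 1906×3812.
So 3812⁻¹ ≡ −1906 ≡ 2655 (mod 4561).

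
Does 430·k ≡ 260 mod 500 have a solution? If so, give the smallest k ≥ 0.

gcd(430, 500) = 10, and 10 | 260, so solutions exist.
Divide through by 10: 43·k mod 50 = 26.
43⁻¹ ≡ 7 (mod 50).
k ≡ 7·26 ≡ 32 (mod 50).
The smallest non-negative solution is k = 32.

32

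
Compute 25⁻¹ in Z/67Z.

Apply the Euclidean algorithm and back-substitute:
67 = 2×25 + 17
25 = 1×17 + 8
17 = 2×8 + 1
8 = 8×1 + 0
gcd(25, 67) = 1, so the inverse exists.
Back-substitute for 1:
1 = 1×17 − 2×8
  = −2×25 + 3×17
  = 3×67 − 8×25
So 25⁻¹ ≡ −8 ≡ 59 (mod 67).

59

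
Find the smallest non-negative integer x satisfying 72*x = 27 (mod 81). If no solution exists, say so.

6

gcd(72, 81) = 9, and 9 | 27, so solutions exist.
Divide through by 9: 8*x mod 9 = 3.
8⁻¹ ≡ 8 (mod 9).
x ≡ 8*3 ≡ 6 (mod 9).
The smallest non-negative solution is x = 6.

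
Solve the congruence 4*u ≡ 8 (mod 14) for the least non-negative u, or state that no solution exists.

gcd(4, 14) = 2, and 2 | 8, so solutions exist.
Divide through by 2: 2*u = 4 (mod 7).
2⁻¹ ≡ 4 (mod 7).
u ≡ 4*4 ≡ 2 (mod 7).
The smallest non-negative solution is u = 2.

2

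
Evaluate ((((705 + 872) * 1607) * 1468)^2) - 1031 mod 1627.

1018

705 + 872 = 1577
1577 * 1607 = 2534239 ≡ 1000 (mod 1627)
1000 * 1468 = 1468000 ≡ 446 (mod 1627)
(446)^2 ≡ 422 (mod 1627)
422 - 1031 = -609 ≡ 1018 (mod 1627)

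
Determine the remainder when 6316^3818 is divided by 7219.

Using repeated squaring:
3818 in binary is 111011101010, i.e. 3818 = 2048 + 1024 + 512 + 128 + 64 + 32 + 8 + 2.
6316^1 ≡ 6316 (mod 7219)
6316^2 ≡ 6316^2 = 39891856 ≡ 6881 (mod 7219)
6316^4 ≡ 6881^2 = 47348161 ≡ 5959 (mod 7219)
6316^8 ≡ 5959^2 = 35509681 ≡ 6639 (mod 7219)
6316^16 ≡ 6639^2 = 44076321 ≡ 4326 (mod 7219)
6316^32 ≡ 4326^2 = 18714276 ≡ 2628 (mod 7219)
6316^64 ≡ 2628^2 = 6906384 ≡ 5020 (mod 7219)
6316^128 ≡ 5020^2 = 25200400 ≡ 6090 (mod 7219)
6316^256 ≡ 6090^2 = 37088100 ≡ 4097 (mod 7219)
6316^512 ≡ 4097^2 = 16785409 ≡ 1234 (mod 7219)
6316^1024 ≡ 1234^2 = 1522756 ≡ 6766 (mod 7219)
6316^2048 ≡ 6766^2 = 45778756 ≡ 3077 (mod 7219)
6316^3818 = 6316^2048 × 6316^1024 × 6316^512 × 6316^128 × 6316^64 × 6316^32 × 6316^8 × 6316^2 ≡ 3077 × 6766 × 1234 × 6090 × 5020 × 2628 × 6639 × 6881 (mod 7219).
Accumulate the product:
3077 × 6766 = 20818982 ≡ 6605
6605 × 1234 = 8150570 ≡ 319
319 × 6090 = 1942710 ≡ 799
799 × 5020 = 4010980 ≡ 4435
4435 × 2628 = 11655180 ≡ 3714
3714 × 6639 = 24657246 ≡ 4361
4361 × 6881 = 30008041 ≡ 5877

5877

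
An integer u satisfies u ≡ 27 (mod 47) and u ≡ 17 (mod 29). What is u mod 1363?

1061

47⁻¹ mod 29: 47·21 ≡ 1 (mod 29), so 47⁻¹ ≡ 21.
u = 27 + 47·((17 − 27)·21 mod 29) = 27 + 47·22 = 1061.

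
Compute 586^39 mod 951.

523

586^1 ≡ 586 (mod 951)
586^2 ≡ 586^2 = 343396 ≡ 85 (mod 951)
586^4 ≡ 85^2 = 7225 ≡ 568 (mod 951)
586^8 ≡ 568^2 = 322624 ≡ 235 (mod 951)
586^16 ≡ 235^2 = 55225 ≡ 67 (mod 951)
586^32 ≡ 67^2 = 4489 ≡ 685 (mod 951)
586^39 = 586^32 * 586^4 * 586^2 * 586^1 ≡ 685 * 568 * 85 * 586 (mod 951).
Accumulate the product:
685 * 568 = 389080 ≡ 121
121 * 85 = 10285 ≡ 775
775 * 586 = 454150 ≡ 523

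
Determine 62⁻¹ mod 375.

248

375 = 6*62 + 3
62 = 20*3 + 2
3 = 1*2 + 1
2 = 2*1 + 0
gcd(62, 375) = 1, so the inverse exists.
Back-substitute for 1:
1 = 1*3 − 1*2
  = −1*62 + 21*3
  = 21*375 − 127*62
So 62⁻¹ ≡ −127 ≡ 248 (mod 375).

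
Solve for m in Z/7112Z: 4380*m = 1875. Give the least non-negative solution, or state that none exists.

no solution

gcd(4380, 7112) = 4, and 4 does not divide 1875.
So the congruence has no solution.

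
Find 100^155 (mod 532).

424

By square-and-multiply:
100^1 ≡ 100 (mod 532)
100^2 ≡ 100^2 = 10000 ≡ 424 (mod 532)
100^4 ≡ 424^2 = 179776 ≡ 492 (mod 532)
100^8 ≡ 492^2 = 242064 ≡ 4 (mod 532)
100^16 ≡ 4^2 = 16 (mod 532)
100^32 ≡ 16^2 = 256 (mod 532)
100^64 ≡ 256^2 = 65536 ≡ 100 (mod 532)
100^128 ≡ 100^2 = 10000 ≡ 424 (mod 532)
100^155 = 100^128 * 100^16 * 100^8 * 100^2 * 100^1 ≡ 424 * 16 * 4 * 424 * 100 (mod 532).
Accumulate the product:
424 * 16 = 6784 ≡ 400
400 * 4 = 1600 ≡ 4
4 * 424 = 1696 ≡ 100
100 * 100 = 10000 ≡ 424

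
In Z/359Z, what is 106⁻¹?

105

Apply the Euclidean algorithm and back-substitute:
359 = 3×106 + 41
106 = 2×41 + 24
41 = 1×24 + 17
24 = 1×17 + 7
17 = 2×7 + 3
7 = 2×3 + 1
3 = 3×1 + 0
gcd(106, 359) = 1, so the inverse exists.
Bézout: 1 = −31×359 + 105×106.
So 106⁻¹ ≡ 105 (mod 359).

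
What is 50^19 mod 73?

By square-and-multiply:
50^1 ≡ 50 (mod 73)
50^2 ≡ 50^2 = 2500 ≡ 18 (mod 73)
50^4 ≡ 18^2 = 324 ≡ 32 (mod 73)
50^8 ≡ 32^2 = 1024 ≡ 2 (mod 73)
50^16 ≡ 2^2 = 4 (mod 73)
50^19 = 50^16 × 50^2 × 50^1 ≡ 4 × 18 × 50 (mod 73).
Accumulate the product:
4 × 18 = 72
72 × 50 = 3600 ≡ 23

23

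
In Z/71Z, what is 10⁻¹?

71 = 7*10 + 1
10 = 10*1 + 0
gcd(10, 71) = 1, so the inverse exists.
Back-substitute for 1:
1 = 1*71 − 7*10
So 10⁻¹ ≡ −7 ≡ 64 (mod 71).

64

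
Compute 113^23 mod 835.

632

By square-and-multiply:
23 in binary is 10111, i.e. 23 = 16 + 4 + 2 + 1.
113^1 ≡ 113 (mod 835)
113^2 ≡ 113^2 = 12769 ≡ 244 (mod 835)
113^4 ≡ 244^2 = 59536 ≡ 251 (mod 835)
113^8 ≡ 251^2 = 63001 ≡ 376 (mod 835)
113^16 ≡ 376^2 = 141376 ≡ 261 (mod 835)
113^23 = 113^16 * 113^4 * 113^2 * 113^1 ≡ 261 * 251 * 244 * 113 (mod 835).
Accumulate the product:
261 * 251 = 65511 ≡ 381
381 * 244 = 92964 ≡ 279
279 * 113 = 31527 ≡ 632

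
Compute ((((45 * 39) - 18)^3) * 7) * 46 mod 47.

45 * 39 = 1755 ≡ 16 (mod 47)
16 - 18 = -2 ≡ 45 (mod 47)
(45)^3 ≡ 39 (mod 47)
39 * 7 = 273 ≡ 38 (mod 47)
38 * 46 = 1748 ≡ 9 (mod 47)

9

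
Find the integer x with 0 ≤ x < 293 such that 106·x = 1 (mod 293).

293 = 2*106 + 81
106 = 1*81 + 25
81 = 3*25 + 6
25 = 4*6 + 1
6 = 6*1 + 0
gcd(106, 293) = 1, so the inverse exists.
Bézout: 1 = −17*293 + 47*106.
So 106⁻¹ ≡ 47 (mod 293).

47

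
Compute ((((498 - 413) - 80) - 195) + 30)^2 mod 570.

498 - 413 = 85
85 - 80 = 5
5 - 195 = -190 ≡ 380 (mod 570)
380 + 30 = 410
(410)^2 ≡ 520 (mod 570)

520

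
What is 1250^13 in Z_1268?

512

1250^1 ≡ 1250 (mod 1268)
1250^2 ≡ 1250^2 = 1562500 ≡ 324 (mod 1268)
1250^4 ≡ 324^2 = 104976 ≡ 1000 (mod 1268)
1250^8 ≡ 1000^2 = 1000000 ≡ 816 (mod 1268)
1250^13 = 1250^8 × 1250^4 × 1250^1 ≡ 816 × 1000 × 1250 (mod 1268).
Accumulate the product:
816 × 1000 = 816000 ≡ 676
676 × 1250 = 845000 ≡ 512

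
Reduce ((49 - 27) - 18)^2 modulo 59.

49 - 27 = 22
22 - 18 = 4
(4)^2 ≡ 16 (mod 59)

16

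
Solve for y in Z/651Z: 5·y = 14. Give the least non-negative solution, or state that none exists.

133

gcd(5, 651) = 1, so a unique solution mod 651 exists.
5⁻¹ ≡ 521 (mod 651).
y ≡ 521·14 ≡ 133 (mod 651).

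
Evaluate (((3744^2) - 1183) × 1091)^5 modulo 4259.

(3744)^2 ≡ 1167 (mod 4259)
1167 - 1183 = -16 ≡ 4243 (mod 4259)
4243 × 1091 = 4629113 ≡ 3839 (mod 4259)
(3839)^5 ≡ 98 (mod 4259)

98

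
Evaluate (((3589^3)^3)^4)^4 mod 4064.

(3589)^3 ≡ 3933 (mod 4064)
(3933)^3 ≡ 3365 (mod 4064)
(3365)^4 ≡ 2929 (mod 4064)
(2929)^4 ≡ 3969 (mod 4064)

3969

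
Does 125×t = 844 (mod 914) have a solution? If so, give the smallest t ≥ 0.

36

gcd(125, 914) = 1, so a unique solution mod 914 exists.
125⁻¹ ≡ 117 (mod 914).
t ≡ 117×844 ≡ 36 (mod 914).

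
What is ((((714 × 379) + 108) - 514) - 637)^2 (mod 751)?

614

714 × 379 = 270606 ≡ 246 (mod 751)
246 + 108 = 354
354 - 514 = -160 ≡ 591 (mod 751)
591 - 637 = -46 ≡ 705 (mod 751)
(705)^2 ≡ 614 (mod 751)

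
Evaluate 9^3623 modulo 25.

Using repeated squaring:
3623 in binary is 111000100111, i.e. 3623 = 2048 + 1024 + 512 + 32 + 4 + 2 + 1.
9^1 ≡ 9 (mod 25)
9^2 ≡ 9^2 = 81 ≡ 6 (mod 25)
9^4 ≡ 6^2 = 36 ≡ 11 (mod 25)
9^8 ≡ 11^2 = 121 ≡ 21 (mod 25)
9^16 ≡ 21^2 = 441 ≡ 16 (mod 25)
9^32 ≡ 16^2 = 256 ≡ 6 (mod 25)
9^64 ≡ 6^2 = 36 ≡ 11 (mod 25)
9^128 ≡ 11^2 = 121 ≡ 21 (mod 25)
9^256 ≡ 21^2 = 441 ≡ 16 (mod 25)
9^512 ≡ 16^2 = 256 ≡ 6 (mod 25)
9^1024 ≡ 6^2 = 36 ≡ 11 (mod 25)
9^2048 ≡ 11^2 = 121 ≡ 21 (mod 25)
9^3623 = 9^2048 * 9^1024 * 9^512 * 9^32 * 9^4 * 9^2 * 9^1 ≡ 21 * 11 * 6 * 6 * 11 * 6 * 9 (mod 25).
Accumulate the product:
21 * 11 = 231 ≡ 6
6 * 6 = 36 ≡ 11
11 * 6 = 66 ≡ 16
16 * 11 = 176 ≡ 1
1 * 6 = 6
6 * 9 = 54 ≡ 4

4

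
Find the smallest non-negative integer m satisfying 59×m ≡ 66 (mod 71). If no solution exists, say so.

gcd(59, 71) = 1, so a unique solution mod 71 exists.
59⁻¹ ≡ 65 (mod 71).
m ≡ 65×66 ≡ 30 (mod 71).

30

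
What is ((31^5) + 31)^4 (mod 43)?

38

(31)^5 ≡ 9 (mod 43)
9 + 31 = 40
(40)^4 ≡ 38 (mod 43)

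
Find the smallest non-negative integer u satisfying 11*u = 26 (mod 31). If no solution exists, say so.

8

gcd(11, 31) = 1, so a unique solution mod 31 exists.
11⁻¹ ≡ 17 (mod 31).
u ≡ 17*26 ≡ 8 (mod 31).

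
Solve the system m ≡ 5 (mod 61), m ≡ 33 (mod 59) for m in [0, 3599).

61⁻¹ mod 59: 61*30 ≡ 1 (mod 59), so 61⁻¹ ≡ 30.
m = 5 + 61*((33 − 5)*30 mod 59) = 5 + 61*14 = 859.

859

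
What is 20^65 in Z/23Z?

15

65 in binary is 1000001, i.e. 65 = 64 + 1.
20^1 ≡ 20 (mod 23)
20^2 ≡ 20^2 = 400 ≡ 9 (mod 23)
20^4 ≡ 9^2 = 81 ≡ 12 (mod 23)
20^8 ≡ 12^2 = 144 ≡ 6 (mod 23)
20^16 ≡ 6^2 = 36 ≡ 13 (mod 23)
20^32 ≡ 13^2 = 169 ≡ 8 (mod 23)
20^64 ≡ 8^2 = 64 ≡ 18 (mod 23)
20^65 = 20^64 · 20^1 ≡ 18 · 20 (mod 23).
18 · 20 = 360 ≡ 15 (mod 23).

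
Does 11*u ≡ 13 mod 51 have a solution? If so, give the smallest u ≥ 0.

gcd(11, 51) = 1, so a unique solution mod 51 exists.
11⁻¹ ≡ 14 (mod 51).
u ≡ 14*13 ≡ 29 (mod 51).

29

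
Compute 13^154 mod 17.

16

By square-and-multiply:
154 in binary is 10011010, i.e. 154 = 128 + 16 + 8 + 2.
13^1 ≡ 13 (mod 17)
13^2 ≡ 13^2 = 169 ≡ 16 (mod 17)
13^4 ≡ 16^2 = 256 ≡ 1 (mod 17)
13^8 ≡ 1^2 = 1 (mod 17)
13^16 ≡ 1^2 = 1 (mod 17)
13^32 ≡ 1^2 = 1 (mod 17)
13^64 ≡ 1^2 = 1 (mod 17)
13^128 ≡ 1^2 = 1 (mod 17)
13^154 = 13^128 × 13^16 × 13^8 × 13^2 ≡ 1 × 1 × 1 × 16 (mod 17).
Accumulate the product:
1 × 1 = 1
1 × 1 = 1
1 × 16 = 16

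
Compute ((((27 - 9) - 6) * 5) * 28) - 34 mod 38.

27 - 9 = 18
18 - 6 = 12
12 * 5 = 60 ≡ 22 (mod 38)
22 * 28 = 616 ≡ 8 (mod 38)
8 - 34 = -26 ≡ 12 (mod 38)

12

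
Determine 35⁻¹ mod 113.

42

113 = 3*35 + 8
35 = 4*8 + 3
8 = 2*3 + 2
3 = 1*2 + 1
2 = 2*1 + 0
gcd(35, 113) = 1, so the inverse exists.
Back-substitute for 1:
1 = 1*3 − 1*2
  = −1*8 + 3*3
  = 3*35 − 13*8
  = −13*113 + 42*35
So 35⁻¹ ≡ 42 (mod 113).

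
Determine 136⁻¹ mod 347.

347 = 2×136 + 75
136 = 1×75 + 61
75 = 1×61 + 14
61 = 4×14 + 5
14 = 2×5 + 4
5 = 1×4 + 1
4 = 4×1 + 0
gcd(136, 347) = 1, so the inverse exists.
Back-substitute for 1:
1 = 1×5 − 1×4
  = −1×14 + 3×5
  = 3×61 − 13×14
  = −13×75 + 16×61
  = 16×136 − 29×75
  = −29×347 + 74×136
So 136⁻¹ ≡ 74 (mod 347).

74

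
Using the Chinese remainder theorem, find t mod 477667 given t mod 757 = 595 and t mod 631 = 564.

117930

757⁻¹ mod 631: 757×626 ≡ 1 (mod 631), so 757⁻¹ ≡ 626.
t = 595 + 757×((564 − 595)×626 mod 631) = 595 + 757×155 = 117930.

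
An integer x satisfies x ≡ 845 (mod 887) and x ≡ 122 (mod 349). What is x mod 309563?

887⁻¹ mod 349: 887×325 ≡ 1 (mod 349), so 887⁻¹ ≡ 325.
x = 845 + 887×((122 − 845)×325 mod 349) = 845 + 887×251 = 223482.
Check: 223482 mod 887 = 845, 223482 mod 349 = 122. ✓

223482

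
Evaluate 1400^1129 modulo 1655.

1445

By square-and-multiply:
1129 in binary is 10001101001, i.e. 1129 = 1024 + 64 + 32 + 8 + 1.
1400^1 ≡ 1400 (mod 1655)
1400^2 ≡ 1400^2 = 1960000 ≡ 480 (mod 1655)
1400^4 ≡ 480^2 = 230400 ≡ 355 (mod 1655)
1400^8 ≡ 355^2 = 126025 ≡ 245 (mod 1655)
1400^16 ≡ 245^2 = 60025 ≡ 445 (mod 1655)
1400^32 ≡ 445^2 = 198025 ≡ 1080 (mod 1655)
1400^64 ≡ 1080^2 = 1166400 ≡ 1280 (mod 1655)
1400^128 ≡ 1280^2 = 1638400 ≡ 1605 (mod 1655)
1400^256 ≡ 1605^2 = 2576025 ≡ 845 (mod 1655)
1400^512 ≡ 845^2 = 714025 ≡ 720 (mod 1655)
1400^1024 ≡ 720^2 = 518400 ≡ 385 (mod 1655)
1400^1129 = 1400^1024 · 1400^64 · 1400^32 · 1400^8 · 1400^1 ≡ 385 · 1280 · 1080 · 245 · 1400 (mod 1655).
Accumulate the product:
385 · 1280 = 492800 ≡ 1265
1265 · 1080 = 1366200 ≡ 825
825 · 245 = 202125 ≡ 215
215 · 1400 = 301000 ≡ 1445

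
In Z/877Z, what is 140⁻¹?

545

By the extended Euclidean algorithm:
877 = 6*140 + 37
140 = 3*37 + 29
37 = 1*29 + 8
29 = 3*8 + 5
8 = 1*5 + 3
5 = 1*3 + 2
3 = 1*2 + 1
2 = 2*1 + 0
gcd(140, 877) = 1, so the inverse exists.
Bézout: 1 = 53*877 − 332*140.
So 140⁻¹ ≡ −332 ≡ 545 (mod 877).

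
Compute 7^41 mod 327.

7^1 ≡ 7 (mod 327)
7^2 ≡ 7^2 = 49 (mod 327)
7^4 ≡ 49^2 = 2401 ≡ 112 (mod 327)
7^8 ≡ 112^2 = 12544 ≡ 118 (mod 327)
7^16 ≡ 118^2 = 13924 ≡ 190 (mod 327)
7^32 ≡ 190^2 = 36100 ≡ 130 (mod 327)
7^41 = 7^32 × 7^8 × 7^1 ≡ 130 × 118 × 7 (mod 327).
Accumulate the product:
130 × 118 = 15340 ≡ 298
298 × 7 = 2086 ≡ 124

124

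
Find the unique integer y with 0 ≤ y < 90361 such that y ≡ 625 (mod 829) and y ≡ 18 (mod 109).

35443

829⁻¹ mod 109: 829*38 ≡ 1 (mod 109), so 829⁻¹ ≡ 38.
y = 625 + 829*((18 − 625)*38 mod 109) = 625 + 829*42 = 35443.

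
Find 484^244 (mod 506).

484

Using repeated squaring:
244 in binary is 11110100, i.e. 244 = 128 + 64 + 32 + 16 + 4.
484^1 ≡ 484 (mod 506)
484^2 ≡ 484^2 = 234256 ≡ 484 (mod 506)
484^4 ≡ 484^2 = 234256 ≡ 484 (mod 506)
484^8 ≡ 484^2 = 234256 ≡ 484 (mod 506)
484^16 ≡ 484^2 = 234256 ≡ 484 (mod 506)
484^32 ≡ 484^2 = 234256 ≡ 484 (mod 506)
484^64 ≡ 484^2 = 234256 ≡ 484 (mod 506)
484^128 ≡ 484^2 = 234256 ≡ 484 (mod 506)
484^244 = 484^128 × 484^64 × 484^32 × 484^16 × 484^4 ≡ 484 × 484 × 484 × 484 × 484 (mod 506).
Accumulate the product:
484 × 484 = 234256 ≡ 484
484 × 484 = 234256 ≡ 484
484 × 484 = 234256 ≡ 484
484 × 484 = 234256 ≡ 484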